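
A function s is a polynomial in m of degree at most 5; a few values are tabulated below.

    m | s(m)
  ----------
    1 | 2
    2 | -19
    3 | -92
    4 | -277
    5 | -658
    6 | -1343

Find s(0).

7

First differences: -21, -73, -185, -381, -685. Second differences: -52, -112, -196, -304. Third differences: -60, -84, -108. Fourth differences: -24, -24.
Level-4 differences are constant, so s has degree 4.
Fitting a degree-4 polynomial gives s(m) = -m^4 - m² - 3m + 7.
Then s(0) = 7.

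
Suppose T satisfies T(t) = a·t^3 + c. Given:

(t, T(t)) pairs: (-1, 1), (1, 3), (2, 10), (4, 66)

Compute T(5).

From T(-1) = 1 and T(1) = 3: -1a + c = 1 and 1a + c = 3.
Subtracting: 2a = 2, so a = 1; then c = 1 − 1·(-1) = 2.
So T(t) = 1t³ + 2, and T(5) = 127.

127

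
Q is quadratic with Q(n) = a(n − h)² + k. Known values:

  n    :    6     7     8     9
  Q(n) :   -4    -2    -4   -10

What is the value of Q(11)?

First differences 2, -2, -6; second difference -4 = 2a, so a = -2.
Expanding, the n-coefficient is −2ah = 4h; matching it to the data gives h = 7, and then k = -2.
So Q(n) = -2(n − 7)² − 2.
Q(11) = -2·4² − 2 = -34.

-34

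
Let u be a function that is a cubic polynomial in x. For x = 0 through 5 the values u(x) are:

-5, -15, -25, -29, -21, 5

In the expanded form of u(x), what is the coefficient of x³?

First differences: -10, -10, -4, 8, 26. Second differences: 0, 6, 12, 18. Third differences: 6, 6, 6.
Level-3 differences are constant, so u has degree 3.
Fitting a degree-3 polynomial gives u(x) = x³ - 3x² - 8x - 5.
The coefficient of x³ is 1.

1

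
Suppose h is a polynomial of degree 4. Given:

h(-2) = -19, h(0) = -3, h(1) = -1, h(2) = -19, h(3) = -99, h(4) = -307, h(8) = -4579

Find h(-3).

-69

Write h(n) = an^4 + bn³ + cn² + dn + e; the 7 given values yield a linear system in the 5 coefficients.
Solving, h(n) = -n^4 - n³ + 4n - 3.
Then h(-3) = -69.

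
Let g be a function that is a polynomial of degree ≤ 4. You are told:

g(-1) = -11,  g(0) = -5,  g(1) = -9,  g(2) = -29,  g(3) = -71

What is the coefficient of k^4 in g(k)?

Write g(k) = ak^4 + bk³ + ck² + dk + e; the 5 given values yield a linear system in the 5 coefficients.
Solving, the leading coefficient vanishes, and g(k) = -k³ - 5k² + 2k - 5.
The coefficient of k^4 is 0.

0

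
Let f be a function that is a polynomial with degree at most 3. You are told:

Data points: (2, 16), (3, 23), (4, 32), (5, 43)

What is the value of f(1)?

First differences: 7, 9, 11. Second differences: 2, 2.
Level-2 differences are constant, so f has degree 2.
Fitting a degree-2 polynomial gives f(k) = k² + 2k + 8.
Then f(1) = 11.

11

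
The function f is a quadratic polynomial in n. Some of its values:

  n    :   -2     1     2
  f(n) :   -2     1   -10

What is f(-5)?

Write f(n) = an² + bn + c; the 3 given values yield a linear system in the 3 coefficients.
Solving, f(n) = -3n² - 2n + 6.
Then f(-5) = -59.

-59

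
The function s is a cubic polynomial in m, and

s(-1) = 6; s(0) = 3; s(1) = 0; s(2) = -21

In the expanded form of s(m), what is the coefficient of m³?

Write s(m) = am³ + bm² + cm + d; the 4 given values yield a linear system in the 4 coefficients.
Solving, s(m) = -3m³ + 3.
The coefficient of m³ is -3.

-3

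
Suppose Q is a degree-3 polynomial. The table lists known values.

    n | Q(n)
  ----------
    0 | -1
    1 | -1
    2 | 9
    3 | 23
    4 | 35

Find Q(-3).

119

First differences: 0, 10, 14, 12. Second differences: 10, 4, -2. Third differences: -6, -6.
Level-3 differences are constant, so Q has degree 3.
Fitting a degree-3 polynomial gives Q(n) = -n³ + 8n² - 7n - 1.
Then Q(-3) = 119.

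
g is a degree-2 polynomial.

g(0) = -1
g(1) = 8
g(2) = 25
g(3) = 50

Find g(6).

173

First differences: 9, 17, 25. Second differences: 8, 8.
Level-2 differences are constant, so g has degree 2.
Fitting a degree-2 polynomial gives g(n) = 4n² + 5n - 1.
Then g(6) = 173.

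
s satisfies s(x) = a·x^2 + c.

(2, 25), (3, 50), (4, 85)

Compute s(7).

From s(2) = 25 and s(3) = 50: 4a + c = 25 and 9a + c = 50.
Subtracting: 5a = 25, so a = 5; then c = 25 − 5·4 = 5.
So s(x) = 5x² + 5, and s(7) = 250.

250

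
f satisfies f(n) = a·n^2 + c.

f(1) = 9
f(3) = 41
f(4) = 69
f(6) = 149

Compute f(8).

From f(1) = 9 and f(3) = 41: 1a + c = 9 and 9a + c = 41.
Subtracting: 8a = 32, so a = 4; then c = 9 − 4·1 = 5.
So f(n) = 4n² + 5, and f(8) = 261.

261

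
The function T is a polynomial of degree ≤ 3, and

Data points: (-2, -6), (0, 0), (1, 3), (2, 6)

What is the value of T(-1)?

Write T(x) = ax³ + bx² + cx + d; the 4 given values yield a linear system in the 4 coefficients.
Solving, the top 2 coefficients vanish, and T(x) = 3x.
Then T(-1) = -3.

-3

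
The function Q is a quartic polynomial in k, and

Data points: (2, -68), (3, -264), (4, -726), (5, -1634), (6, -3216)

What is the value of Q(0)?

Write Q(k) = ak^4 + bk³ + ck² + dk + e; the 5 given values yield a linear system in the 5 coefficients.
Solving, Q(k) = -2k^4 - 2k³ - 5k² - 3k + 6.
Then Q(0) = 6.

6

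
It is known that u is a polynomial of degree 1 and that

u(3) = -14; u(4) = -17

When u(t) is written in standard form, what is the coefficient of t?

Write u(t) = at + b; the 2 given values yield a linear system in the 2 coefficients.
Solving, u(t) = -3t - 5.
The coefficient of t is -3.

-3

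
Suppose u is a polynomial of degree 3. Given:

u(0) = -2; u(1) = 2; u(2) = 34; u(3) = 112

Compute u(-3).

Write u(t) = at³ + bt² + ct + d; the 4 given values yield a linear system in the 4 coefficients.
Solving, u(t) = 3t³ + 5t² - 4t - 2.
Then u(-3) = -26.

-26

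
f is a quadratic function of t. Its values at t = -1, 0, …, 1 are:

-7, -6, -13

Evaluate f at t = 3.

-51

Write f(t) = at² + bt + c; the 3 given values yield a linear system in the 3 coefficients.
Solving, f(t) = -4t² - 3t - 6.
Then f(3) = -51.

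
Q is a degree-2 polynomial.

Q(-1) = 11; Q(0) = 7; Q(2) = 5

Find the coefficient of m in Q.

Write Q(m) = am² + bm + c; the 3 given values yield a linear system in the 3 coefficients.
Solving, Q(m) = m² - 3m + 7.
The coefficient of m is -3.

-3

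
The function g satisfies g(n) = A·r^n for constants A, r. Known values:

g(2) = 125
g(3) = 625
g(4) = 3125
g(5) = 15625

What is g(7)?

390625

Consecutive ratio: 625/125 = 5, and 3125/625 = 5, so r = 5.
Then A·5^2 = 125 gives A = 5, and g(n) = 5·5^n.
g(7) = 5·5^7 = 390625.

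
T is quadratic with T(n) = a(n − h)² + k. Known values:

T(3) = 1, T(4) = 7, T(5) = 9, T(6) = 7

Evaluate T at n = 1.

-23

First differences 6, 2, -2; second difference -4 = 2a, so a = -2.
Expanding, the n-coefficient is −2ah = 4h; matching it to the data gives h = 5, and then k = 9.
So T(n) = -2(n − 5)² + 9.
T(1) = -2·(-4)² + 9 = -23.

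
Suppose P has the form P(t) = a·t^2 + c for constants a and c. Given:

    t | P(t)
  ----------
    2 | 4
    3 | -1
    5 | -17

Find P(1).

7

From P(2) = 4 and P(3) = -1: 4a + c = 4 and 9a + c = -1.
Subtracting: 5a = -5, so a = -1; then c = 4 − (-1)·4 = 8.
So P(t) = -1t² + 8, and P(1) = 7.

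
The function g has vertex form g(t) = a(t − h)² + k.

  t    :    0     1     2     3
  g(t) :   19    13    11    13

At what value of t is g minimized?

2

First differences -6, -2, 2; second difference 4 = 2a, so a = 2.
Expanding, the t-coefficient is −2ah = -4h; matching it to the data gives h = 2, and then k = 11.
So g(t) = 2(t − 2)² + 11.
Hence h = 2.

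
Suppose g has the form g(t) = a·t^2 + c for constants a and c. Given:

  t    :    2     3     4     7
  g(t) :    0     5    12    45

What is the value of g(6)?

From g(2) = 0 and g(3) = 5: 4a + c = 0 and 9a + c = 5.
Subtracting: 5a = 5, so a = 1; then c = 0 − 1·4 = -4.
So g(t) = 1t² − 4, and g(6) = 32.

32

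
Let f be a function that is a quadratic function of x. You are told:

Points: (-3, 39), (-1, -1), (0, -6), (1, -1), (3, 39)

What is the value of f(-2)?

14

Write f(x) = ax² + bx + c; the 5 given values yield a linear system in the 3 coefficients.
Solving, f(x) = 5x² - 6.
Then f(-2) = 14.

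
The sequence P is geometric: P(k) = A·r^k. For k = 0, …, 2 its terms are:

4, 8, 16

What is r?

Consecutive ratio: 8/4 = 2, and 16/8 = 2, so r = 2.
Then A·2^0 = 4 gives A = 4, and P(k) = 4·2^k.

2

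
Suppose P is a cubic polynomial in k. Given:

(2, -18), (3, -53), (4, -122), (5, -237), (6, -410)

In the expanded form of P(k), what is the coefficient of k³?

Write P(k) = ak³ + bk² + ck + d; the 5 given values yield a linear system in the 4 coefficients.
Solving, P(k) = -2k³ + k² - 2k - 2.
The coefficient of k³ is -2.

-2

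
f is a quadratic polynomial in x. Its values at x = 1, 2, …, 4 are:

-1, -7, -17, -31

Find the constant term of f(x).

1

First differences: -6, -10, -14. Second differences: -4, -4.
Level-2 differences are constant, so f has degree 2.
Fitting a degree-2 polynomial gives f(x) = -2x² + 1.
The constant term is f(0) = 1.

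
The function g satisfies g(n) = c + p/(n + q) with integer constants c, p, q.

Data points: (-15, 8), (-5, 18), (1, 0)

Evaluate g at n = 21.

5

(g(n) − c)(n + q) = p for each data point; the three points give a linear system in c and q, then p follows.
Solving: c = 6, q = 3, p = -24, so g(n) = 6 − 24/(n + 3).
Then g(21) = 6 − 24/24 = 5.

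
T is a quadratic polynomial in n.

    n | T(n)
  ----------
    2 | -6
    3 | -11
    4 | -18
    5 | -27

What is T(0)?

First differences: -5, -7, -9. Second differences: -2, -2.
Level-2 differences are constant, so T has degree 2.
Fitting a degree-2 polynomial gives T(n) = -n² - 2.
The constant term is T(0) = -2.

-2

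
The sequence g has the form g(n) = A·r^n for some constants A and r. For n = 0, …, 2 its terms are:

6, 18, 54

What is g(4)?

486

Consecutive ratio: 18/6 = 3, and 54/18 = 3, so r = 3.
Then A·3^0 = 6 gives A = 6, and g(n) = 6·3^n.
g(4) = 6·3^4 = 486.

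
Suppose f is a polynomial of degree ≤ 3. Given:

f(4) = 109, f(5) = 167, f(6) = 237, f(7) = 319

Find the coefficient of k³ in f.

Write f(k) = ak³ + bk² + ck + d; the 4 given values yield a linear system in the 4 coefficients.
Solving, the leading coefficient vanishes, and f(k) = 6k² + 4k - 3.
The coefficient of k³ is 0.

0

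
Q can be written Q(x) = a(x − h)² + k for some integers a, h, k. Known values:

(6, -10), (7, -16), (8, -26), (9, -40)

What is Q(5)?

-8

First differences -6, -10, -14; second difference -4 = 2a, so a = -2.
Expanding, the x-coefficient is −2ah = 4h; matching it to the data gives h = 5, and then k = -8.
So Q(x) = -2(x − 5)² − 8.
Q(5) = -2·0² − 8 = -8.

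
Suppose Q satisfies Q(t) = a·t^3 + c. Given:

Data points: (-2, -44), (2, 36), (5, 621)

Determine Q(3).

131

From Q(-2) = -44 and Q(2) = 36: -8a + c = -44 and 8a + c = 36.
Subtracting: 16a = 80, so a = 5; then c = -44 − 5·(-8) = -4.
So Q(t) = 5t³ − 4, and Q(3) = 131.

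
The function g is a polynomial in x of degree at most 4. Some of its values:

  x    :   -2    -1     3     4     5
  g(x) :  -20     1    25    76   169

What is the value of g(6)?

316

Write g(x) = ax^4 + bx³ + cx² + dx + e; the 5 given values yield a linear system in the 5 coefficients.
Solving, the leading coefficient vanishes, and g(x) = 2x³ - 3x² - 2x + 4.
Then g(6) = 316.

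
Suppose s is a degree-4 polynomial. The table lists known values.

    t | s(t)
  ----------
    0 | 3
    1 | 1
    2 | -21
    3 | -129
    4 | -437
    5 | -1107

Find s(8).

-7629

First differences: -2, -22, -108, -308, -670. Second differences: -20, -86, -200, -362. Third differences: -66, -114, -162. Fourth differences: -48, -48.
Level-4 differences are constant, so s has degree 4.
Fitting a degree-4 polynomial gives s(t) = -2t^4 + t³ + t² - 2t + 3.
Then s(8) = -7629.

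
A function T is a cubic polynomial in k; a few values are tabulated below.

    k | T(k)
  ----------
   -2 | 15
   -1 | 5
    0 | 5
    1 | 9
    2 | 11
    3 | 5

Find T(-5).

165

First differences: -10, 0, 4, 2, -6. Second differences: 10, 4, -2, -8. Third differences: -6, -6, -6.
Level-3 differences are constant, so T has degree 3.
Fitting a degree-3 polynomial gives T(k) = -k³ + 2k² + 3k + 5.
Then T(-5) = 165.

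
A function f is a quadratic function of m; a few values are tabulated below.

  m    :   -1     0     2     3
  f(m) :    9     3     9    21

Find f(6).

93

Write f(m) = am² + bm + c; the 4 given values yield a linear system in the 3 coefficients.
Solving, f(m) = 3m² - 3m + 3.
Then f(6) = 93.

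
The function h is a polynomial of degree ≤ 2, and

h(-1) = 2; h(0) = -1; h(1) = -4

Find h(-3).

8

First differences: -3, -3.
Level-1 differences are constant, so h has degree 1.
Fitting a degree-1 polynomial gives h(m) = -3m - 1.
Then h(-3) = 8.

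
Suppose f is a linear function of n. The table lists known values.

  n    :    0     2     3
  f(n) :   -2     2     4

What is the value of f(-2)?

Write f(n) = an + b; the 3 given values yield a linear system in the 2 coefficients.
Solving, f(n) = 2n - 2.
Then f(-2) = -6.

-6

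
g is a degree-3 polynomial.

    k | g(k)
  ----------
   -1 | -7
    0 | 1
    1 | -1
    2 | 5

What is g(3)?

37

Write g(k) = ak³ + bk² + ck + d; the 4 given values yield a linear system in the 4 coefficients.
Solving, g(k) = 3k³ - 5k² + 1.
Then g(3) = 37.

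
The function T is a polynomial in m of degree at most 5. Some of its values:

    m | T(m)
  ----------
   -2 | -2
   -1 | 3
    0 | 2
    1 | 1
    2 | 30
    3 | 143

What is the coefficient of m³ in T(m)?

3

First differences: 5, -1, -1, 29, 113. Second differences: -6, 0, 30, 84. Third differences: 6, 30, 54. Fourth differences: 24, 24.
Level-4 differences are constant, so T has degree 4.
Fitting a degree-4 polynomial gives T(m) = m^4 + 3m³ - m² - 4m + 2.
The coefficient of m³ is 3.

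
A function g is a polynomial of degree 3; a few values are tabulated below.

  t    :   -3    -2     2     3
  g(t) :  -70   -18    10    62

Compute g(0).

Write g(t) = at³ + bt² + ct + d; the 4 given values yield a linear system in the 4 coefficients.
Solving, g(t) = 3t³ - 5t - 4.
Then g(0) = -4.

-4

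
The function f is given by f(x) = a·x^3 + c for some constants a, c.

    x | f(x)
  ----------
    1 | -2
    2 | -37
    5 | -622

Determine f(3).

-132

From f(1) = -2 and f(2) = -37: 1a + c = -2 and 8a + c = -37.
Subtracting: 7a = -35, so a = -5; then c = -2 − (-5)·1 = 3.
So f(x) = -5x³ + 3, and f(3) = -132.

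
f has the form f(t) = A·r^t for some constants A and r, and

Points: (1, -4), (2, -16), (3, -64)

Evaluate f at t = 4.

Consecutive ratio: -16/(-4) = 4, and -64/(-16) = 4, so r = 4.
Then A·4^1 = -4 gives A = -1, and f(t) = -1·4^t.
f(4) = -1·4^4 = -256.

-256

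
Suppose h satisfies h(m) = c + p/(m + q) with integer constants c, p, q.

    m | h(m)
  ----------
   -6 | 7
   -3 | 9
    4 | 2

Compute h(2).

(h(m) − c)(m + q) = p for each data point; the three points give a linear system in c and q, then p follows.
Solving: c = 5, q = 0, p = -12, so h(m) = 5 − 12/(m + 0).
Then h(2) = 5 − 12/2 = -1.

-1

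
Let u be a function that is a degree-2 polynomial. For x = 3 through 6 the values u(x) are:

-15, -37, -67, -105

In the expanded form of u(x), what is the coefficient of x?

6

First differences: -22, -30, -38. Second differences: -8, -8.
Level-2 differences are constant, so u has degree 2.
Fitting a degree-2 polynomial gives u(x) = -4x² + 6x + 3.
The coefficient of x is 6.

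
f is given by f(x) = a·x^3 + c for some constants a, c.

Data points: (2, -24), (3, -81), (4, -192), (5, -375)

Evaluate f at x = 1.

From f(2) = -24 and f(3) = -81: 8a + c = -24 and 27a + c = -81.
Subtracting: 19a = -57, so a = -3; then c = -24 − (-3)·8 = 0.
So f(x) = -3x³ + 0, and f(1) = -3.

-3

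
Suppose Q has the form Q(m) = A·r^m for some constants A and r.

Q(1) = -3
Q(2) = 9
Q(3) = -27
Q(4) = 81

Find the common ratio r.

Consecutive ratio: 9/(-3) = -3, and -27/9 = -3, so r = -3.
Then A·(-3)^1 = -3 gives A = 1, and Q(m) = 1·(-3)^m.

-3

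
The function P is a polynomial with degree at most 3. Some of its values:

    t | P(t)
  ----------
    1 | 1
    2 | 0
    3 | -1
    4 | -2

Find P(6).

-4

Write P(t) = at³ + bt² + ct + d; the 4 given values yield a linear system in the 4 coefficients.
Solving, the top 2 coefficients vanish, and P(t) = -t + 2.
Then P(6) = -4.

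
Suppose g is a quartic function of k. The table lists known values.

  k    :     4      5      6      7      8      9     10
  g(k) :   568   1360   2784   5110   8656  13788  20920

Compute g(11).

First differences: 792, 1424, 2326, 3546, 5132, 7132. Second differences: 632, 902, 1220, 1586, 2000. Third differences: 270, 318, 366, 414. Fourth differences: 48, 48, 48.
Level-4 differences are constant, so g has degree 4.
Fitting a degree-4 polynomial gives g(k) = 2k^4 + k³ - k² + 2k.
Then g(11) = 30514.

30514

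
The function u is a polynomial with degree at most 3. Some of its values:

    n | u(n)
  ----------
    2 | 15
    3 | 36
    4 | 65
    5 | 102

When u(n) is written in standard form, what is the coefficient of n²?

First differences: 21, 29, 37. Second differences: 8, 8.
Level-2 differences are constant, so u has degree 2.
Fitting a degree-2 polynomial gives u(n) = 4n² + n - 3.
The coefficient of n² is 4.

4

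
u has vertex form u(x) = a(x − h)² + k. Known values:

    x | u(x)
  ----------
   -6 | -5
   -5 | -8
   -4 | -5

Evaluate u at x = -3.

4

First differences -3, 3; second difference 6 = 2a, so a = 3.
Expanding, the x-coefficient is −2ah = -6h; matching it to the data gives h = -5, and then k = -8.
So u(x) = 3(x + 5)² − 8.
u(-3) = 3·2² − 8 = 4.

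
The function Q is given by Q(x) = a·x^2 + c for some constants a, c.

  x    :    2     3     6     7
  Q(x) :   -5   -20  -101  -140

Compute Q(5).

From Q(2) = -5 and Q(3) = -20: 4a + c = -5 and 9a + c = -20.
Subtracting: 5a = -15, so a = -3; then c = -5 − (-3)·4 = 7.
So Q(x) = -3x² + 7, and Q(5) = -68.

-68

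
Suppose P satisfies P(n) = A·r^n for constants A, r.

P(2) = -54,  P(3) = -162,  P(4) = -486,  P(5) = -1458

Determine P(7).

-13122

Consecutive ratio: -162/(-54) = 3, and -486/(-162) = 3, so r = 3.
Then A·3^2 = -54 gives A = -6, and P(n) = -6·3^n.
P(7) = -6·3^7 = -13122.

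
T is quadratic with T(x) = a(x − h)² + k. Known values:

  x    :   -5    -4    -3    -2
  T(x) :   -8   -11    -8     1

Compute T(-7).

16

First differences -3, 3, 9; second difference 6 = 2a, so a = 3.
Expanding, the x-coefficient is −2ah = -6h; matching it to the data gives h = -4, and then k = -11.
So T(x) = 3(x + 4)² − 11.
T(-7) = 3·(-3)² − 11 = 16.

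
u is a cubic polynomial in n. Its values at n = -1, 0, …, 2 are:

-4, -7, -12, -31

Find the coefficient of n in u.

-2

Write u(n) = an³ + bn² + cn + d; the 4 given values yield a linear system in the 4 coefficients.
Solving, u(n) = -2n³ - n² - 2n - 7.
The coefficient of n is -2.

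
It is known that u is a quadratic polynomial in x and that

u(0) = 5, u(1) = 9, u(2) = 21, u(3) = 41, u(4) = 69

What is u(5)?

First differences: 4, 12, 20, 28. Second differences: 8, 8, 8.
Level-2 differences are constant, so u has degree 2.
Extending the table by one column gives the next first difference 36, so u(5) = 69 + 36 = 105.

105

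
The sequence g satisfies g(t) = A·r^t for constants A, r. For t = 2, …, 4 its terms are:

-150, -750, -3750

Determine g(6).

Consecutive ratio: -750/(-150) = 5, and -3750/(-750) = 5, so r = 5.
Then A·5^2 = -150 gives A = -6, and g(t) = -6·5^t.
g(6) = -6·5^6 = -93750.

-93750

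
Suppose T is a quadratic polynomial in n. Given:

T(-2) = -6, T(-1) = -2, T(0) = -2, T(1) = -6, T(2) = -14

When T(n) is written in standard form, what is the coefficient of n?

-2

Write T(n) = an² + bn + c; the 5 given values yield a linear system in the 3 coefficients.
Solving, T(n) = -2n² - 2n - 2.
The coefficient of n is -2.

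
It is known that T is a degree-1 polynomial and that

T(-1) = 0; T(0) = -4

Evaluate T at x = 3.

Write T(x) = ax + b; the 2 given values yield a linear system in the 2 coefficients.
Solving, T(x) = -4x - 4.
Then T(3) = -16.

-16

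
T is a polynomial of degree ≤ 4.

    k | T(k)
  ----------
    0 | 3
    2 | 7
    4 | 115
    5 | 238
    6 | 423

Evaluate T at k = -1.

Write T(k) = ak^4 + bk³ + ck² + dk + e; the 5 given values yield a linear system in the 5 coefficients.
Solving, the leading coefficient vanishes, and T(k) = 2k³ + k² - 8k + 3.
Then T(-1) = 10.

10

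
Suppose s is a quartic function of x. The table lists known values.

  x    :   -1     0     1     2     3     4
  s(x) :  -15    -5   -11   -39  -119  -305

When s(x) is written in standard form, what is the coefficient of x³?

1

First differences: 10, -6, -28, -80, -186. Second differences: -16, -22, -52, -106. Third differences: -6, -30, -54. Fourth differences: -24, -24.
Level-4 differences are constant, so s has degree 4.
Fitting a degree-4 polynomial gives s(x) = -x^4 + x³ - 7x² + x - 5.
The coefficient of x³ is 1.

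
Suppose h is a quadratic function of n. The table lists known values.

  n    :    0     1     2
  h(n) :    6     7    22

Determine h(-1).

19

Write h(n) = an² + bn + c; the 3 given values yield a linear system in the 3 coefficients.
Solving, h(n) = 7n² - 6n + 6.
Then h(-1) = 19.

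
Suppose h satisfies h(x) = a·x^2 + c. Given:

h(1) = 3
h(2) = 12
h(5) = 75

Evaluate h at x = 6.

108

From h(1) = 3 and h(2) = 12: 1a + c = 3 and 4a + c = 12.
Subtracting: 3a = 9, so a = 3; then c = 3 − 3·1 = 0.
So h(x) = 3x² + 0, and h(6) = 108.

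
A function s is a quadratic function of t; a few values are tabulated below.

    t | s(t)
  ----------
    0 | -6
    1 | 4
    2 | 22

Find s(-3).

Write s(t) = at² + bt + c; the 3 given values yield a linear system in the 3 coefficients.
Solving, s(t) = 4t² + 6t - 6.
Then s(-3) = 12.

12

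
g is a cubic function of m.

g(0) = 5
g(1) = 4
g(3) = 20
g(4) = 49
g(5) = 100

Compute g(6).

179

Write g(m) = am³ + bm² + cm + d; the 5 given values yield a linear system in the 4 coefficients.
Solving, g(m) = m³ - m² - m + 5.
Then g(6) = 179.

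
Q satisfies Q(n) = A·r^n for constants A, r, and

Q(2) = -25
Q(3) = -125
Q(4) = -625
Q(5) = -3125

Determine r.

Consecutive ratio: -125/(-25) = 5, and -625/(-125) = 5, so r = 5.
Then A·5^2 = -25 gives A = -1, and Q(n) = -1·5^n.

5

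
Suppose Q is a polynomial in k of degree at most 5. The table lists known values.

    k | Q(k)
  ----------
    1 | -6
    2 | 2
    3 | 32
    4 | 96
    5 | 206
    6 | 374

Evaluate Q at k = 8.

932

First differences: 8, 30, 64, 110, 168. Second differences: 22, 34, 46, 58. Third differences: 12, 12, 12.
Level-3 differences are constant, so Q has degree 3.
Fitting a degree-3 polynomial gives Q(k) = 2k³ - k² - 3k - 4.
Then Q(8) = 932.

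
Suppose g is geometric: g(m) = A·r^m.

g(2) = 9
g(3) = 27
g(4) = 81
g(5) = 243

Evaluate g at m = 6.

Consecutive ratio: 27/9 = 3, and 81/27 = 3, so r = 3.
Then A·3^2 = 9 gives A = 1, and g(m) = 1·3^m.
g(6) = 1·3^6 = 729.

729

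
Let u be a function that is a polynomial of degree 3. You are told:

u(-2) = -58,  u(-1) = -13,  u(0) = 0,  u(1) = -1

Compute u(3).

27

Write u(k) = ak³ + bk² + ck + d; the 4 given values yield a linear system in the 4 coefficients.
Solving, u(k) = 3k³ - 7k² + 3k.
Then u(3) = 27.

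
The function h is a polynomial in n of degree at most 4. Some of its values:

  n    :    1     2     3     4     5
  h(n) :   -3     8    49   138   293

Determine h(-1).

First differences: 11, 41, 89, 155. Second differences: 30, 48, 66. Third differences: 18, 18.
Level-3 differences are constant, so h has degree 3.
Fitting a degree-3 polynomial gives h(n) = 3n³ - 3n² - n - 2.
Then h(-1) = -7.

-7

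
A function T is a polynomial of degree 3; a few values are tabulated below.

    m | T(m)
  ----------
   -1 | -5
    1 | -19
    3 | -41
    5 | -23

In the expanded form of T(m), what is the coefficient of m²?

Write T(m) = am³ + bm² + cm + d; the 4 given values yield a linear system in the 4 coefficients.
Solving, T(m) = m³ - 4m² - 8m - 8.
The coefficient of m² is -4.

-4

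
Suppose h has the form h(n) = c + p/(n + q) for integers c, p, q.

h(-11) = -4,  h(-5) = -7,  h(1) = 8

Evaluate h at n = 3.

(h(n) − c)(n + q) = p for each data point; the three points give a linear system in c and q, then p follows.
Solving: c = -2, q = 1, p = 20, so h(n) = -2 + 20/(n + 1).
Then h(3) = -2 + 20/4 = 3.

3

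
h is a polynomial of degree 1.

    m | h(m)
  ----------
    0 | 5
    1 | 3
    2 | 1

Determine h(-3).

Write h(m) = am + b; the 3 given values yield a linear system in the 2 coefficients.
Solving, h(m) = -2m + 5.
Then h(-3) = 11.

11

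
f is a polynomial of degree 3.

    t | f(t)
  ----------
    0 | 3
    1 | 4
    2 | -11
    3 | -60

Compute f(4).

-161

Write f(t) = at³ + bt² + ct + d; the 4 given values yield a linear system in the 4 coefficients.
Solving, f(t) = -3t³ + t² + 3t + 3.
Then f(4) = -161.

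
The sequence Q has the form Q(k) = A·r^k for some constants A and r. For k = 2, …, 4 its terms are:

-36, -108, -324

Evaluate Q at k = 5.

-972

Consecutive ratio: -108/(-36) = 3, and -324/(-108) = 3, so r = 3.
Then A·3^2 = -36 gives A = -4, and Q(k) = -4·3^k.
Q(5) = -4·3^5 = -972.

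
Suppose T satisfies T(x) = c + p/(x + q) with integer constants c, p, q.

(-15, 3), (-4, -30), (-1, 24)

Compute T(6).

(T(x) − c)(x + q) = p for each data point; the three points give a linear system in c and q, then p follows.
Solving: c = 6, q = 3, p = 36, so T(x) = 6 + 36/(x + 3).
Then T(6) = 6 + 36/9 = 10.

10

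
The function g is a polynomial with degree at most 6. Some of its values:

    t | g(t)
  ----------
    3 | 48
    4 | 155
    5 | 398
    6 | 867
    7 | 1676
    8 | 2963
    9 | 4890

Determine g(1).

2

Write g(t) = at^6 + bt^5 + ct^4 + dt³ + et² + pt + q; the 7 given values yield a linear system in the 7 coefficients.
Solving, the top 2 coefficients vanish, and g(t) = t^4 - 3t³ + 7t² - 6t + 3.
Then g(1) = 2.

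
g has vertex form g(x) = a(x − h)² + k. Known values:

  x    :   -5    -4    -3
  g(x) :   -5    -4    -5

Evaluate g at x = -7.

-13

First differences 1, -1; second difference -2 = 2a, so a = -1.
Expanding, the x-coefficient is −2ah = 2h; matching it to the data gives h = -4, and then k = -4.
So g(x) = -1(x + 4)² − 4.
g(-7) = -1·(-3)² − 4 = -13.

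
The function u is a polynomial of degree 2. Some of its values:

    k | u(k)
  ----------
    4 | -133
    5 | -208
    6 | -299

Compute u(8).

Write u(k) = ak² + bk + c; the 3 given values yield a linear system in the 3 coefficients.
Solving, u(k) = -8k² - 3k + 7.
Then u(8) = -529.

-529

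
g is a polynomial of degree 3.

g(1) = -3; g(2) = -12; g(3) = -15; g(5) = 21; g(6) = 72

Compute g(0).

6

Write g(k) = ak³ + bk² + ck + d; the 5 given values yield a linear system in the 4 coefficients.
Solving, g(k) = k³ - 3k² - 7k + 6.
Then g(0) = 6.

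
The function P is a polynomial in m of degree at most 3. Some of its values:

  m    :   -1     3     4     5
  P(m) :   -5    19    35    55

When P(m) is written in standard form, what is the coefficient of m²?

Write P(m) = am³ + bm² + cm + d; the 4 given values yield a linear system in the 4 coefficients.
Solving, the leading coefficient vanishes, and P(m) = 2m² + 2m - 5.
The coefficient of m² is 2.

2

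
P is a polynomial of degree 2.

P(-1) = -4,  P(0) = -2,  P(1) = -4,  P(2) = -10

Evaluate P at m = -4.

-34

First differences: 2, -2, -6. Second differences: -4, -4.
Level-2 differences are constant, so P has degree 2.
Fitting a degree-2 polynomial gives P(m) = -2m² - 2.
Then P(-4) = -34.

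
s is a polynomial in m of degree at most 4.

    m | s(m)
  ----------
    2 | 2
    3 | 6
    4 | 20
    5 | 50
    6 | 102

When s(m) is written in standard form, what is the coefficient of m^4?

0

Write s(m) = am^4 + bm³ + cm² + dm + e; the 5 given values yield a linear system in the 5 coefficients.
Solving, the leading coefficient vanishes, and s(m) = m³ - 4m² + 5m.
The coefficient of m^4 is 0.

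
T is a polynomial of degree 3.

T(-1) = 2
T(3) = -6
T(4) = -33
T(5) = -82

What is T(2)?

5

Write T(k) = ak³ + bk² + ck + d; the 4 given values yield a linear system in the 4 coefficients.
Solving, T(k) = -k³ + k² + 3k + 3.
Then T(2) = 5.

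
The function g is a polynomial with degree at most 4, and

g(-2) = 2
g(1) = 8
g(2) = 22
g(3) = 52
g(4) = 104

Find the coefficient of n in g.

Write g(n) = an^4 + bn³ + cn² + dn + e; the 5 given values yield a linear system in the 5 coefficients.
Solving, the leading coefficient vanishes, and g(n) = n³ + 2n² + n + 4.
The coefficient of n is 1.

1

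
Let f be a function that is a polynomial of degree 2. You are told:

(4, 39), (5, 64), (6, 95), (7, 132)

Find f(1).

Write f(k) = ak² + bk + c; the 4 given values yield a linear system in the 3 coefficients.
Solving, f(k) = 3k² - 2k - 1.
Then f(1) = 0.

0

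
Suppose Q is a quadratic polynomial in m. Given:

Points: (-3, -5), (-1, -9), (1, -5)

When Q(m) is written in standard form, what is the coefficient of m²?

Write Q(m) = am² + bm + c; the 3 given values yield a linear system in the 3 coefficients.
Solving, Q(m) = m² + 2m - 8.
The coefficient of m² is 1.

1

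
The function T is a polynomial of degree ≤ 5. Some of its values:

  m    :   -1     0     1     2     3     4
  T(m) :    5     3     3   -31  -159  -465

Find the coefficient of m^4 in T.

-1

First differences: -2, 0, -34, -128, -306. Second differences: 2, -34, -94, -178. Third differences: -36, -60, -84. Fourth differences: -24, -24.
Level-4 differences are constant, so T has degree 4.
Fitting a degree-4 polynomial gives T(m) = -m^4 - 4m³ + 2m² + 3m + 3.
The coefficient of m^4 is -1.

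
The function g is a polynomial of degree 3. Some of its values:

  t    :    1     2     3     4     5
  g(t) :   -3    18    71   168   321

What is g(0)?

Write g(t) = at³ + bt² + ct + d; the 5 given values yield a linear system in the 4 coefficients.
Solving, g(t) = 2t³ + 4t² - 5t - 4.
The constant term is g(0) = -4.

-4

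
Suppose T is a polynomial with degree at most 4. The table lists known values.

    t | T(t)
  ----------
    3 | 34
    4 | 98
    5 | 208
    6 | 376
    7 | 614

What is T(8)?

934

First differences: 64, 110, 168, 238. Second differences: 46, 58, 70. Third differences: 12, 12.
Level-3 differences are constant, so T has degree 3.
Fitting a degree-3 polynomial gives T(t) = 2t³ - t² - 3t - 2.
Then T(8) = 934.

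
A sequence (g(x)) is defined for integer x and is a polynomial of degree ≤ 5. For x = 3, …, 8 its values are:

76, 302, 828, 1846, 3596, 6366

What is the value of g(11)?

Write g(x) = ax^5 + bx^4 + cx³ + dx² + ex + p; the 6 given values yield a linear system in the 6 coefficients.
Solving, the leading coefficient vanishes, and g(x) = 2x^4 - 4x³ + 4x² - 4x - 2.
Then g(11) = 24396.

24396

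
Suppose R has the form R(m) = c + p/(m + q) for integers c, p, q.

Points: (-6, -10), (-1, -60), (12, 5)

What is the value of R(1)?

(R(m) − c)(m + q) = p for each data point; the three points give a linear system in c and q, then p follows.
Solving: c = 0, q = 0, p = 60, so R(m) = 60/(m + 0).
Then R(1) = 0 + 60/1 = 60.

60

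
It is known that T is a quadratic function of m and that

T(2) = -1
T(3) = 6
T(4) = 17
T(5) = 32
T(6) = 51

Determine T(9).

132

Write T(m) = am² + bm + c; the 5 given values yield a linear system in the 3 coefficients.
Solving, T(m) = 2m² - 3m - 3.
Then T(9) = 132.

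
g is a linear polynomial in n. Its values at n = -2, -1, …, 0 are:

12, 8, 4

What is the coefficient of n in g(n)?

-4

First differences: -4, -4.
Level-1 differences are constant, so g has degree 1.
Fitting a degree-1 polynomial gives g(n) = -4n + 4.
The coefficient of n is -4.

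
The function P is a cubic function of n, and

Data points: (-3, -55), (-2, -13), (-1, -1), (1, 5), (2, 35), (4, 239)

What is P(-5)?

-301

Write P(n) = an³ + bn² + cn + d; the 6 given values yield a linear system in the 4 coefficients.
Solving, P(n) = 3n³ + 3n² - 1.
Then P(-5) = -301.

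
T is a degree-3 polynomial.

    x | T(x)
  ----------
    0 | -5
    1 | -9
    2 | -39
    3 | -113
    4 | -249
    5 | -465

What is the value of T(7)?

First differences: -4, -30, -74, -136, -216. Second differences: -26, -44, -62, -80. Third differences: -18, -18, -18.
Level-3 differences are constant, so T has degree 3.
Fitting a degree-3 polynomial gives T(x) = -3x³ - 4x² + 3x - 5.
Then T(7) = -1209.

-1209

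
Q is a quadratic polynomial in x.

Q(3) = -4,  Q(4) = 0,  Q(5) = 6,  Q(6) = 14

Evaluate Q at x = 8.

First differences: 4, 6, 8. Second differences: 2, 2.
Level-2 differences are constant, so Q has degree 2.
Fitting a degree-2 polynomial gives Q(x) = x² - 3x - 4.
Then Q(8) = 36.

36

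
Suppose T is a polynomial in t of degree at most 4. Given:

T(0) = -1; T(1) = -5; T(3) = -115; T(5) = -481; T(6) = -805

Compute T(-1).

Write T(t) = at^4 + bt³ + ct² + dt + e; the 5 given values yield a linear system in the 5 coefficients.
Solving, the leading coefficient vanishes, and T(t) = -3t³ - 5t² + 4t - 1.
Then T(-1) = -7.

-7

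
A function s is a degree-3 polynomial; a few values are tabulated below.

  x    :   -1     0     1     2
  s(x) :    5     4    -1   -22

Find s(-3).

43

Write s(x) = ax³ + bx² + cx + d; the 4 given values yield a linear system in the 4 coefficients.
Solving, s(x) = -2x³ - 2x² - x + 4.
Then s(-3) = 43.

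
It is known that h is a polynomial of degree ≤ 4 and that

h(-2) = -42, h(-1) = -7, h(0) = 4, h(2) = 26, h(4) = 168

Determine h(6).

Write h(k) = ak^4 + bk³ + ck² + dk + e; the 5 given values yield a linear system in the 5 coefficients.
Solving, the leading coefficient vanishes, and h(k) = 3k³ - 3k² + 5k + 4.
Then h(6) = 574.

574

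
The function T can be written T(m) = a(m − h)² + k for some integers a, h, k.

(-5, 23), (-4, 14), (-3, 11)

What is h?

-3

First differences -9, -3; second difference 6 = 2a, so a = 3.
Expanding, the m-coefficient is −2ah = -6h; matching it to the data gives h = -3, and then k = 11.
So T(m) = 3(m + 3)² + 11.
Hence h = -3.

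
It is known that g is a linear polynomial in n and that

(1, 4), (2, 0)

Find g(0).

8

Write g(n) = an + b; the 2 given values yield a linear system in the 2 coefficients.
Solving, g(n) = -4n + 8.
Then g(0) = 8.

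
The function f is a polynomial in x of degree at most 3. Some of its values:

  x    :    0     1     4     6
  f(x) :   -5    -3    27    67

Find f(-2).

3

Write f(x) = ax³ + bx² + cx + d; the 4 given values yield a linear system in the 4 coefficients.
Solving, the leading coefficient vanishes, and f(x) = 2x² - 5.
Then f(-2) = 3.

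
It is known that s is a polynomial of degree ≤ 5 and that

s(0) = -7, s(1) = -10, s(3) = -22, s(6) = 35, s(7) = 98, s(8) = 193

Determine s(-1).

Write s(x) = ax^5 + bx^4 + cx³ + dx² + ex + p; the 6 given values yield a linear system in the 6 coefficients.
Solving, the top 2 coefficients vanish, and s(x) = x³ - 5x² + x - 7.
Then s(-1) = -14.

-14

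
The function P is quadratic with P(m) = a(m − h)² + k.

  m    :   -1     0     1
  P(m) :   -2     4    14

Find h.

First differences 6, 10; second difference 4 = 2a, so a = 2.
Expanding, the m-coefficient is −2ah = -4h; matching it to the data gives h = -2, and then k = -4.
So P(m) = 2(m + 2)² − 4.
Hence h = -2.

-2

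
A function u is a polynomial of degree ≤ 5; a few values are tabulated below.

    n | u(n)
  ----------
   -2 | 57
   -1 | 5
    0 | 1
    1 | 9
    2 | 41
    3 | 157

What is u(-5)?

First differences: -52, -4, 8, 32, 116. Second differences: 48, 12, 24, 84. Third differences: -36, 12, 60. Fourth differences: 48, 48.
Level-4 differences are constant, so u has degree 4.
Fitting a degree-4 polynomial gives u(n) = 2n^4 - 2n³ + 4n² + 4n + 1.
Then u(-5) = 1581.

1581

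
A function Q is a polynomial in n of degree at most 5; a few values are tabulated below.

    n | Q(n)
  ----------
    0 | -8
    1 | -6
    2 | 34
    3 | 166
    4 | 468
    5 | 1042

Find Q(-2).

6

Write Q(n) = an^5 + bn^4 + cn³ + dn² + en + p; the 6 given values yield a linear system in the 6 coefficients.
Solving, the leading coefficient vanishes, and Q(n) = n^4 + 3n³ + 3n² - 5n - 8.
Then Q(-2) = 6.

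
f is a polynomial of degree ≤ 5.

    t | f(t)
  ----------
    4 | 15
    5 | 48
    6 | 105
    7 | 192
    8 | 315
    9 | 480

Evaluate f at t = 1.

First differences: 33, 57, 87, 123, 165. Second differences: 24, 30, 36, 42. Third differences: 6, 6, 6.
Level-3 differences are constant, so f has degree 3.
Fitting a degree-3 polynomial gives f(t) = t³ - 3t² - t + 3.
Then f(1) = 0.

0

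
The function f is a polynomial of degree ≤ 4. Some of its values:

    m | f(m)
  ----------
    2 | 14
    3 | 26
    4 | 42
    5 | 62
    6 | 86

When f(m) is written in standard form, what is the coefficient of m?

2

Write f(m) = am^4 + bm³ + cm² + dm + e; the 5 given values yield a linear system in the 5 coefficients.
Solving, the top 2 coefficients vanish, and f(m) = 2m² + 2m + 2.
The coefficient of m is 2.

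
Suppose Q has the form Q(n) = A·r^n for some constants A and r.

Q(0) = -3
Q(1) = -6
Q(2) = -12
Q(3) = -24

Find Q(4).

Consecutive ratio: -6/(-3) = 2, and -12/(-6) = 2, so r = 2.
Then A·2^0 = -3 gives A = -3, and Q(n) = -3·2^n.
Q(4) = -3·2^4 = -48.

-48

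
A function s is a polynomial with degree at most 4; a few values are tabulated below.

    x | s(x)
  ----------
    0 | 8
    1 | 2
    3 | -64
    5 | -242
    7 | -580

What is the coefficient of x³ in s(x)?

-1

Write s(x) = ax^4 + bx³ + cx² + dx + e; the 5 given values yield a linear system in the 5 coefficients.
Solving, the leading coefficient vanishes, and s(x) = -x³ - 5x² + 8.
The coefficient of x³ is -1.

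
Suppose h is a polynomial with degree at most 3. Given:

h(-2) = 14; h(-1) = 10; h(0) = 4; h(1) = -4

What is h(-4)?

16

First differences: -4, -6, -8. Second differences: -2, -2.
Level-2 differences are constant, so h has degree 2.
Fitting a degree-2 polynomial gives h(x) = -x² - 7x + 4.
Then h(-4) = 16.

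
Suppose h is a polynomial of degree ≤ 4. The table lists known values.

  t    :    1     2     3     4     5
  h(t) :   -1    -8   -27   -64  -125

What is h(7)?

-343

First differences: -7, -19, -37, -61. Second differences: -12, -18, -24. Third differences: -6, -6.
Level-3 differences are constant, so h has degree 3.
Fitting a degree-3 polynomial gives h(t) = -t³.
Then h(7) = -343.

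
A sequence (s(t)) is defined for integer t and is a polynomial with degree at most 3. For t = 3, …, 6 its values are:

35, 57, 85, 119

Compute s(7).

First differences: 22, 28, 34. Second differences: 6, 6.
Level-2 differences are constant, so s has degree 2.
Extending the table by one column gives the next first difference 40, so s(7) = 119 + 40 = 159.

159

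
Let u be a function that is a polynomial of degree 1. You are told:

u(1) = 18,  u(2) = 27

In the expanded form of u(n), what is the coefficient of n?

Write u(n) = an + b; the 2 given values yield a linear system in the 2 coefficients.
Solving, u(n) = 9n + 9.
The coefficient of n is 9.

9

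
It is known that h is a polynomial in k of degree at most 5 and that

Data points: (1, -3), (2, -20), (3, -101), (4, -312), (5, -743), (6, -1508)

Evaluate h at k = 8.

-4616

Write h(k) = ak^5 + bk^4 + ck³ + dk² + ek + p; the 6 given values yield a linear system in the 6 coefficients.
Solving, the leading coefficient vanishes, and h(k) = -k^4 - k³ - k² + 8k - 8.
Then h(8) = -4616.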